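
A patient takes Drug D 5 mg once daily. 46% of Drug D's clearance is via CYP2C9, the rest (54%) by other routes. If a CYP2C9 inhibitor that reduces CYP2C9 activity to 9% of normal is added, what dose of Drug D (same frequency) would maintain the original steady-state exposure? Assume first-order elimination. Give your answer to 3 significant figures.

CYP2C9: 0.46 × 0.09 = 0.0414
Other: 0.54 (unchanged)
Relative clearance = 0.0414 + 0.54 = 0.5814.
To maintain the same steady-state level, dose must scale with clearance: new dose = 5 × 0.5814 = 2.91 mg.

2.91 mg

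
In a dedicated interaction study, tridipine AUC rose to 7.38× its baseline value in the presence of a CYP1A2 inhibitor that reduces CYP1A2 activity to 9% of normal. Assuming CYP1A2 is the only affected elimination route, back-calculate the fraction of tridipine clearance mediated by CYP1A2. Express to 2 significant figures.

Let x = fm,CYP1A2. Because AUC ∝ 1/CL, relative clearance fell to 1/7.38 = 0.1355.
Only the CYP1A2 route changed, so 0.1355 = x·0.09 + (1 − x), giving x = 0.95.

0.95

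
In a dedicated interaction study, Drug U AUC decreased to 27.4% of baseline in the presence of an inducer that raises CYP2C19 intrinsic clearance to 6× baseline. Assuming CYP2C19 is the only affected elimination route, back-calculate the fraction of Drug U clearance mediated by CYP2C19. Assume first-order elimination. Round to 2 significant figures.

CL'/CL = 1 / 0.274 = 3.65
6·fm + (1 − fm) = 3.65
fm = (3.65 − 1) / (6 − 1) = 0.53

0.53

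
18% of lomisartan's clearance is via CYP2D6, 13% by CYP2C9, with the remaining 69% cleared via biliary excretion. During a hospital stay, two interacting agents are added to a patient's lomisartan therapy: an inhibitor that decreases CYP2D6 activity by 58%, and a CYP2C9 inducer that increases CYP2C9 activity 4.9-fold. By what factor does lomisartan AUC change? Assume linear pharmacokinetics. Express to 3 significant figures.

The CYP2D6 pathway (18% of clearance) drops to 0.42× activity: 0.18 × 0.42 = 0.0756.
The CYP2C9 pathway (13% of clearance) rises to 4.9× activity: 0.13 × 4.9 = 0.637.
The remaining 69% of clearance is unaffected.
CL_new/CL_old = 0.0756 + 0.637 + 0.69 = 1.4026.
Net AUC ratio = 1 / 1.4026 = 0.713.

0.713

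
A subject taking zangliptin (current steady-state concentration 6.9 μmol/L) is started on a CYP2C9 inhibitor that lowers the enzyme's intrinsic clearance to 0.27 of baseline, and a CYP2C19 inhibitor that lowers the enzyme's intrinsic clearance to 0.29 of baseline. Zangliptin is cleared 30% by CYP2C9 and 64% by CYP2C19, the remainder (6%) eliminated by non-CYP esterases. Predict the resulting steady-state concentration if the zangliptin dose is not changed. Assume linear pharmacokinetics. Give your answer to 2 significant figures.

21 μmol/L

CYP2C9: 0.3 × 0.27 = 0.081
CYP2C19: 0.64 × 0.29 = 0.1856
Other: 0.06 (unchanged)
New clearance relative to baseline: 0.081 + 0.1856 + 0.06 = 0.3266.
Steady-state concentration ∝ 1/CL: new value = 6.9 / 0.3266 = 21 μmol/L.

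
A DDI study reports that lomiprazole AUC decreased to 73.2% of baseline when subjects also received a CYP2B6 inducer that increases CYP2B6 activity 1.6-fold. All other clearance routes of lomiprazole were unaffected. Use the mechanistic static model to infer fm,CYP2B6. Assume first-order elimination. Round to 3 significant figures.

0.610

CL'/CL = 1 / 0.732 = 1.366
1.6·fm + (1 − fm) = 1.366
fm = (1.366 − 1) / (1.6 − 1) = 0.610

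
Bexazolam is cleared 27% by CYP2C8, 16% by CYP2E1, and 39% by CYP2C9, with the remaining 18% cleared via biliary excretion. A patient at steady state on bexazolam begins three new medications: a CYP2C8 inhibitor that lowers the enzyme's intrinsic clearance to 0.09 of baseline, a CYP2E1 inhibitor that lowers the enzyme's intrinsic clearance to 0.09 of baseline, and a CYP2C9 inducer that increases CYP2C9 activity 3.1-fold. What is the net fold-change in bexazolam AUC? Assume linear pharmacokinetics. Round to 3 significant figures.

0.700

CYP2C8: 0.27 × 0.09 = 0.0243
CYP2E1: 0.16 × 0.09 = 0.0144
CYP2C9: 0.39 × 3.1 = 1.209
Other: 0.18 (unchanged)
Relative clearance = 0.0243 + 0.0144 + 1.209 + 0.18 = 1.4277.
Because AUC varies inversely with clearance, the combined effect is 1 / 1.4277 = 0.700.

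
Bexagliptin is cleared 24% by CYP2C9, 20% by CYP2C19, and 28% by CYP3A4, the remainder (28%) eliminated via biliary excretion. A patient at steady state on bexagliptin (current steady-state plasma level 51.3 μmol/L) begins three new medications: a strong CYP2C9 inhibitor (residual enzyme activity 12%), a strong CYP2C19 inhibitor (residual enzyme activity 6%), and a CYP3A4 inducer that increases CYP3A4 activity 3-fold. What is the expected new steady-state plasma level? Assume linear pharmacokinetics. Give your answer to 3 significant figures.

44.2 μmol/L

The CYP2C9 pathway (24% of clearance) is reduced to 0.12× activity: 0.24 × 0.12 = 0.0288.
The CYP2C19 pathway (20% of clearance) is reduced to 0.06× activity: 0.2 × 0.06 = 0.012.
The CYP3A4 pathway (28% of clearance) is boosted to 3× activity: 0.28 × 3 = 0.84.
Non-CYP routes (28%) are unchanged.
Relative clearance = 0.0288 + 0.012 + 0.84 + 0.28 = 1.1608.
New steady-state plasma level = 51.3 / 1.1608 = 44.2 μmol/L (concentration scales inversely with clearance).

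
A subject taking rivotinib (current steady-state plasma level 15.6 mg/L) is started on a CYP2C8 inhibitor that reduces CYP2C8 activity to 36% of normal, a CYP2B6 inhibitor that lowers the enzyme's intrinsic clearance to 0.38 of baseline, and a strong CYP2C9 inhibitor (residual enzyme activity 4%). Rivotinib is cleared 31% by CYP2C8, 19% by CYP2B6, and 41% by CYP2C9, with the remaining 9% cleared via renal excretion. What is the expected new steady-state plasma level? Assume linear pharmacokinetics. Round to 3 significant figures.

The CYP2C8 pathway (31% of clearance) falls to 0.36× activity: 0.31 × 0.36 = 0.1116.
The CYP2B6 pathway (19% of clearance) drops to 0.38× activity: 0.19 × 0.38 = 0.0722.
The CYP2C9 pathway (41% of clearance) is reduced to 0.04× activity: 0.41 × 0.04 = 0.0164.
The remaining 9% of clearance is unaffected.
CL_new/CL_old = 0.1116 + 0.0722 + 0.0164 + 0.09 = 0.2902.
Steady-state plasma level ∝ 1/CL: new value = 15.6 / 0.2902 = 53.8 mg/L.

53.8 mg/L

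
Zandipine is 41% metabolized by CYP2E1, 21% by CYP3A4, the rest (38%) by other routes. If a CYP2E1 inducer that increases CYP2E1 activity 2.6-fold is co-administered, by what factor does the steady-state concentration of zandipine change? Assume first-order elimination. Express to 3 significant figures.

0.604

The CYP2E1 pathway (41% of clearance) increases to 2.6× activity: 0.41 × 2.6 = 1.066.
CYP3A4 (21%) and the residual 38% are unaffected.
Relative clearance = 1.066 + 0.21 + 0.38 = 1.656.
Steady-state concentration is inversely proportional to clearance, so the fold-change is 1 / 1.656 = 0.604.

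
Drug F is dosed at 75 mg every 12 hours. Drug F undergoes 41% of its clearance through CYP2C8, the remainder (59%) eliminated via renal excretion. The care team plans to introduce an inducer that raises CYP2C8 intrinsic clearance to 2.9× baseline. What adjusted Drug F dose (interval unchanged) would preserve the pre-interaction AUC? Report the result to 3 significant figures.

133 mg

The CYP2C8 pathway (41% of clearance) increases to 2.9× activity: 0.41 × 2.9 = 1.189.
Non-CYP routes (59%) are unchanged.
Relative clearance = 1.189 + 0.59 = 1.779.
Exposure is unchanged when dose changes in proportion to clearance. New dose = 75 mg × 1.779 = 133 mg.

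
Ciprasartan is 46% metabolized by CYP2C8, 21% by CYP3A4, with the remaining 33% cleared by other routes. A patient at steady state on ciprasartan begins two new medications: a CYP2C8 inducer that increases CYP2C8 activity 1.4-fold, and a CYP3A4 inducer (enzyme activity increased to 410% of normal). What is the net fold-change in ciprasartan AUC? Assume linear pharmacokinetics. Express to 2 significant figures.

The CYP2C8 pathway (46% of clearance) is boosted to 1.4× activity: 0.46 × 1.4 = 0.644.
The CYP3A4 pathway (21% of clearance) is boosted to 4.1× activity: 0.21 × 4.1 = 0.861.
Non-CYP routes (33%) are unchanged.
Relative clearance = 0.644 + 0.861 + 0.33 = 1.835.
Because AUC varies inversely with clearance, the combined effect is 1 / 1.835 = 0.54.

0.54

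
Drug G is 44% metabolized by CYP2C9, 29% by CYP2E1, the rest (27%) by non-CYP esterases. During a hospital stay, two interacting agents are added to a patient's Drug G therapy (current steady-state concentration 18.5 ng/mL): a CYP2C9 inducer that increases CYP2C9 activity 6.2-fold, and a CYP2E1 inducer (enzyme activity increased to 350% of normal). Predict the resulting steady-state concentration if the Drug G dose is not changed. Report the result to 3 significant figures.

4.61 ng/mL

CYP2C9: 0.44 × 6.2 = 2.728
CYP2E1: 0.29 × 3.5 = 1.015
Other: 0.27 (unchanged)
CL_new/CL_old = 2.728 + 1.015 + 0.27 = 4.013.
Steady-state concentration ∝ 1/CL: new value = 18.5 / 4.013 = 4.61 ng/mL.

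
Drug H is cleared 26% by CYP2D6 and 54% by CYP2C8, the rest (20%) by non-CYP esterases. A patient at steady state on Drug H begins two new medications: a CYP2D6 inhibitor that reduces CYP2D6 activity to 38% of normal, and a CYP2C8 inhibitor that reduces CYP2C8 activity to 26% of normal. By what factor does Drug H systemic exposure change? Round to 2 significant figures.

2.3

The CYP2D6 pathway (26% of clearance) drops to 0.38× activity: 0.26 × 0.38 = 0.0988.
The CYP2C8 pathway (54% of clearance) drops to 0.26× activity: 0.54 × 0.26 = 0.1404.
The remaining 20% of clearance is unaffected.
Relative clearance = 0.0988 + 0.1404 + 0.2 = 0.4392.
Net systemic exposure ratio = 1 / 0.4392 = 2.3.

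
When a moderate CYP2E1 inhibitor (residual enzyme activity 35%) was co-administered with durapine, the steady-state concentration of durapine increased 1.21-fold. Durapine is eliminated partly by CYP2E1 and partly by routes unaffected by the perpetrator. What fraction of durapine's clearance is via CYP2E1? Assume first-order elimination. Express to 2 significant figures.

Let fm be the CYP2E1 fraction. New clearance relative to baseline = fm × 0.35 + (1 − fm).
Steady-state concentration ratio = 1 / (new CL fraction), so new CL fraction = 1 / 1.21 = 0.8264.
fm × 0.35 + 1 − fm = 0.8264  ⇒  fm × (0.35 − 1) = −0.1736  ⇒  fm = 0.27.

0.27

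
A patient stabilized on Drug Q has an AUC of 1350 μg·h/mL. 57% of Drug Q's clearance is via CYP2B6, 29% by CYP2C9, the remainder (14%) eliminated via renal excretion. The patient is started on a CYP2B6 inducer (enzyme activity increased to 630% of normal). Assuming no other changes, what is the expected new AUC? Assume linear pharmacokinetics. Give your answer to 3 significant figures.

The CYP2B6 pathway (57% of clearance) increases to 6.3× activity: 0.57 × 6.3 = 3.591.
CYP2C9 (29%) and the residual 14% are unaffected.
Relative clearance = 3.591 + 0.29 + 0.14 = 4.021.
With dosing unchanged, AUC scales as 1/CL: 1350 / 4.021 = 336 μg·h/mL.

336 μg·h/mL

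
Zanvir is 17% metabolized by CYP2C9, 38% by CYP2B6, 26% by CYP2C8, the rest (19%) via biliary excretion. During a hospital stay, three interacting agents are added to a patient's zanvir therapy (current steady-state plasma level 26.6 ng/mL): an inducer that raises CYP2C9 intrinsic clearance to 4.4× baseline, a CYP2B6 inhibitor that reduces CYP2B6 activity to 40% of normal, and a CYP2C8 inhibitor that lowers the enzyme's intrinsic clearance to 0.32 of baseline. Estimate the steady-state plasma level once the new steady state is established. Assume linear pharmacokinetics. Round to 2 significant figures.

23 ng/mL

The CYP2C9 pathway (17% of clearance) increases to 4.4× activity: 0.17 × 4.4 = 0.748.
The CYP2B6 pathway (38% of clearance) falls to 0.4× activity: 0.38 × 0.4 = 0.152.
The CYP2C8 pathway (26% of clearance) drops to 0.32× activity: 0.26 × 0.32 = 0.0832.
Non-CYP routes (19%) are unchanged.
New clearance relative to baseline: 0.748 + 0.152 + 0.0832 + 0.19 = 1.1732.
New steady-state plasma level = 26.6 / 1.1732 = 23 ng/mL (concentration scales inversely with clearance).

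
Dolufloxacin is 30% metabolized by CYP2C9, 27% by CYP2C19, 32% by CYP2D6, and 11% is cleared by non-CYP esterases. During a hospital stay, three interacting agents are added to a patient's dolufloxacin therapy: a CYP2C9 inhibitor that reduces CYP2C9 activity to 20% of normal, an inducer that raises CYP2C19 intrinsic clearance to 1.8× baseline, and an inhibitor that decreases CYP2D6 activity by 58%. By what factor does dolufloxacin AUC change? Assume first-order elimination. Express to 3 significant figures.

The CYP2C9 pathway (30% of clearance) falls to 0.2× activity: 0.3 × 0.2 = 0.06.
The CYP2C19 pathway (27% of clearance) rises to 1.8× activity: 0.27 × 1.8 = 0.486.
The CYP2D6 pathway (32% of clearance) drops to 0.42× activity: 0.32 × 0.42 = 0.1344.
The remaining 11% of clearance is unaffected.
CL_new/CL_old = 0.06 + 0.486 + 0.1344 + 0.11 = 0.7904.
AUC ∝ 1/CL: fold-change = 1 / 0.7904 = 1.27.

1.27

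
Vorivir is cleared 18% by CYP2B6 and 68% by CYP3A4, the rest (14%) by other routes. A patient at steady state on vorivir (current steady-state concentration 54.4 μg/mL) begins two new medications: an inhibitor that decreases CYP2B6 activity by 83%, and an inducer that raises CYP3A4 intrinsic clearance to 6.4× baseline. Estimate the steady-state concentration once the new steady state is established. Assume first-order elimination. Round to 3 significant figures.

12.0 μg/mL

The CYP2B6 pathway (18% of clearance) falls to 0.17× activity: 0.18 × 0.17 = 0.0306.
The CYP3A4 pathway (68% of clearance) rises to 6.4× activity: 0.68 × 6.4 = 4.352.
Non-CYP routes (14%) are unchanged.
CL_new/CL_old = 0.0306 + 4.352 + 0.14 = 4.5226.
Steady-state concentration ∝ 1/CL: new value = 54.4 / 4.5226 = 12.0 μg/mL.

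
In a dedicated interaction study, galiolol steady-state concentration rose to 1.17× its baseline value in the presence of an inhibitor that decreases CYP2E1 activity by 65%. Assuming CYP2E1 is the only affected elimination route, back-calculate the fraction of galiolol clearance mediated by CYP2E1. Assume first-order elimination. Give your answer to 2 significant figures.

Let fm be the CYP2E1 fraction. New clearance relative to baseline = fm × 0.35 + (1 − fm).
Steady-state concentration ratio = 1 / (new CL fraction), so new CL fraction = 1 / 1.17 = 0.8547.
fm × 0.35 + 1 − fm = 0.8547  ⇒  fm × (0.35 − 1) = −0.1453  ⇒  fm = 0.22.

0.22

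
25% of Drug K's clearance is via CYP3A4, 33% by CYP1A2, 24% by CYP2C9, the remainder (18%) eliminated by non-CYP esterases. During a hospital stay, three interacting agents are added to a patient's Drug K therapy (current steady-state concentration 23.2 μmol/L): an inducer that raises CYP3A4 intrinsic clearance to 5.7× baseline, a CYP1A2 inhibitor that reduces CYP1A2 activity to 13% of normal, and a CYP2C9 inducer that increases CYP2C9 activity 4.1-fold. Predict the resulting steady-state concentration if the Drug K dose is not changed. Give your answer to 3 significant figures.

The CYP3A4 pathway (25% of clearance) rises to 5.7× activity: 0.25 × 5.7 = 1.425.
The CYP1A2 pathway (33% of clearance) falls to 0.13× activity: 0.33 × 0.13 = 0.0429.
The CYP2C9 pathway (24% of clearance) is boosted to 4.1× activity: 0.24 × 4.1 = 0.984.
The remaining 18% of clearance is unaffected.
CL_new/CL_old = 1.425 + 0.0429 + 0.984 + 0.18 = 2.6319.
New steady-state concentration = 23.2 / 2.6319 = 8.81 μmol/L (concentration scales inversely with clearance).

8.81 μmol/L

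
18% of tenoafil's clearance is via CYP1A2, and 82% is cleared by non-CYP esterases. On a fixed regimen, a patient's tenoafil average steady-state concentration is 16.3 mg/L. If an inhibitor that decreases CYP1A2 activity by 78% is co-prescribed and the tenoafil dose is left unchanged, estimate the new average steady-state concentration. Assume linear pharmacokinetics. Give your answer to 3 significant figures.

19.0 mg/L

The CYP1A2 pathway (18% of clearance) is reduced to 0.22× activity: 0.18 × 0.22 = 0.0396.
The remaining 82% of clearance is unaffected.
Relative clearance = 0.0396 + 0.82 = 0.8596.
With dosing unchanged, average steady-state concentration scales as 1/CL: 16.3 / 0.8596 = 19.0 mg/L.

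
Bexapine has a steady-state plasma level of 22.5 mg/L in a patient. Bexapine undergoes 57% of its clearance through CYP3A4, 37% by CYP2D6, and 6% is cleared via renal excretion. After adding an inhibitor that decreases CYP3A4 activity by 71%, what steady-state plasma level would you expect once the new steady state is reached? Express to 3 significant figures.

37.8 mg/L

The CYP3A4 pathway (57% of clearance) falls to 0.29× activity: 0.57 × 0.29 = 0.1653.
CYP2D6 (37%) and the residual 6% are unaffected.
CL_new/CL_old = 0.1653 + 0.37 + 0.06 = 0.5953.
New steady-state plasma level = baseline ÷ relative clearance = 22.5 / 0.5953 = 37.8 mg/L.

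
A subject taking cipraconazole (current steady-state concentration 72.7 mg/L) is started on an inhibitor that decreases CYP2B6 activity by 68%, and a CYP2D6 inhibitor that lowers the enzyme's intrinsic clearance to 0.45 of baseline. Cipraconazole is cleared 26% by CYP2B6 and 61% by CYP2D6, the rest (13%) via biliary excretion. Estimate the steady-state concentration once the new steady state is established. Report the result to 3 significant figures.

149 mg/L

CYP2B6: 0.26 × 0.32 = 0.0832
CYP2D6: 0.61 × 0.45 = 0.2745
Other: 0.13 (unchanged)
New clearance relative to baseline: 0.0832 + 0.2745 + 0.13 = 0.4877.
Steady-state concentration ∝ 1/CL: new value = 72.7 / 0.4877 = 149 mg/L.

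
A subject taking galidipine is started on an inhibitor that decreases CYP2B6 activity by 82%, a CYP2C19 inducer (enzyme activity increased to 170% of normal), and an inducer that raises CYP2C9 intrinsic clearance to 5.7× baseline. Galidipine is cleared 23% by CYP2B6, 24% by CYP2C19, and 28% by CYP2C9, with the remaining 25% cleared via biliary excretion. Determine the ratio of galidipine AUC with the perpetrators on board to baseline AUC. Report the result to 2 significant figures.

The CYP2B6 pathway (23% of clearance) drops to 0.18× activity: 0.23 × 0.18 = 0.0414.
The CYP2C19 pathway (24% of clearance) increases to 1.7× activity: 0.24 × 1.7 = 0.408.
The CYP2C9 pathway (28% of clearance) increases to 5.7× activity: 0.28 × 5.7 = 1.596.
Non-CYP routes (25%) are unchanged.
Relative clearance = 0.0414 + 0.408 + 1.596 + 0.25 = 2.2954.
Because AUC varies inversely with clearance, the combined effect is 1 / 2.2954 = 0.44.

0.44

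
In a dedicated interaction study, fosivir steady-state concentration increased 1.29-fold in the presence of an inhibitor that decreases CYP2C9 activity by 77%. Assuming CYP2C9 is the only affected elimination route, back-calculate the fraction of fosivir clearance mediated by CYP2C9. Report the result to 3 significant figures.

0.292

Write x for the fraction cleared via CYP2C9. The observed steady-state concentration change means clearance fell to 1/1.29 = 0.7752 of baseline.
Only the CYP2C9 route changed, so 0.7752 = x·0.23 + (1 − x), giving x = 0.292.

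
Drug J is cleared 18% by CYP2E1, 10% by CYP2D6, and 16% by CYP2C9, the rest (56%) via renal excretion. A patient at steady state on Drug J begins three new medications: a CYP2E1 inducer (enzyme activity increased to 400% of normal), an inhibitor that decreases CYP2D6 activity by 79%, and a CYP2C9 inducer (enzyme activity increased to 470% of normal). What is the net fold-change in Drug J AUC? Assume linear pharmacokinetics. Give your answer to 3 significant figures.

0.487

The CYP2E1 pathway (18% of clearance) increases to 4× activity: 0.18 × 4 = 0.72.
The CYP2D6 pathway (10% of clearance) is reduced to 0.21× activity: 0.1 × 0.21 = 0.021.
The CYP2C9 pathway (16% of clearance) is boosted to 4.7× activity: 0.16 × 4.7 = 0.752.
The remaining 56% of clearance is unaffected.
CL_new/CL_old = 0.72 + 0.021 + 0.752 + 0.56 = 2.053.
AUC ∝ 1/CL: fold-change = 1 / 2.053 = 0.487.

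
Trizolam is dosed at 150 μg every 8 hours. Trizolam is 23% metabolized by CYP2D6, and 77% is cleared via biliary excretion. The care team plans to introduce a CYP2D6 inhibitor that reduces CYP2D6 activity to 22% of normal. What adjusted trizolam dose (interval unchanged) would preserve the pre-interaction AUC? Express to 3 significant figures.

The CYP2D6 pathway (23% of clearance) falls to 0.22× activity: 0.23 × 0.22 = 0.0506.
Non-CYP routes (77%) are unchanged.
New clearance relative to baseline: 0.0506 + 0.77 = 0.8206.
Css,avg = (dose rate)/CL, so holding Css fixed requires dose ∝ CL: 150 × 0.8206 = 123 μg.

123 μg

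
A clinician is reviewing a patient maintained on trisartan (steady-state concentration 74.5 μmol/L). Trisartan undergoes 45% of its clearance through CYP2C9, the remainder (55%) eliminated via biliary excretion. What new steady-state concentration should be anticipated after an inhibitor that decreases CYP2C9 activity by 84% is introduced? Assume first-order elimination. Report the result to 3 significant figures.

The CYP2C9 pathway (45% of clearance) falls to 0.16× activity: 0.45 × 0.16 = 0.072.
Non-CYP routes (55%) are unchanged.
New clearance relative to baseline: 0.072 + 0.55 = 0.622.
New steady-state concentration = baseline ÷ relative clearance = 74.5 / 0.622 = 120 μmol/L.

120 μmol/L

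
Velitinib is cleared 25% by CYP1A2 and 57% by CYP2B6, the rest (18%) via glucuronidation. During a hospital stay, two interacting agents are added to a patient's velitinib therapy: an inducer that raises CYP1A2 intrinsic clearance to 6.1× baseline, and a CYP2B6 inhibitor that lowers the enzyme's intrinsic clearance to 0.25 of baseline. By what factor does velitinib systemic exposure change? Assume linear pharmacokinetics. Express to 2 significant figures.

0.54

The CYP1A2 pathway (25% of clearance) is boosted to 6.1× activity: 0.25 × 6.1 = 1.525.
The CYP2B6 pathway (57% of clearance) drops to 0.25× activity: 0.57 × 0.25 = 0.1425.
The remaining 18% of clearance is unaffected.
CL_new/CL_old = 1.525 + 0.1425 + 0.18 = 1.8475.
Net systemic exposure ratio = 1 / 1.8475 = 0.54.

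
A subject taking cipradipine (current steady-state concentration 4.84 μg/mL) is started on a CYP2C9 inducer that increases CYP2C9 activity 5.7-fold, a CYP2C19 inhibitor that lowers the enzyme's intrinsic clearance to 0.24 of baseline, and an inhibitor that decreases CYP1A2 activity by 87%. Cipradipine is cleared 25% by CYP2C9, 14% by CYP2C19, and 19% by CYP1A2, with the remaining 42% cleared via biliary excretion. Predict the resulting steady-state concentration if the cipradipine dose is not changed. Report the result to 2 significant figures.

CYP2C9: 0.25 × 5.7 = 1.425
CYP2C19: 0.14 × 0.24 = 0.0336
CYP1A2: 0.19 × 0.13 = 0.0247
Other: 0.42 (unchanged)
Relative clearance = 1.425 + 0.0336 + 0.0247 + 0.42 = 1.9033.
Dividing the baseline by the relative clearance: 4.84 / 1.9033 = 2.5 μg/mL.

2.5 μg/mL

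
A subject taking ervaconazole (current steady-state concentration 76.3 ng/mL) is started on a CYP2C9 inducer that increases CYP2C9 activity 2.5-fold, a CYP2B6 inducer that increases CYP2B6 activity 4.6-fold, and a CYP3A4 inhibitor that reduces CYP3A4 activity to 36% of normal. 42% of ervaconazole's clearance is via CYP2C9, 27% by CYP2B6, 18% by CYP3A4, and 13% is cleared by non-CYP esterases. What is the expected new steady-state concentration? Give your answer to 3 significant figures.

30.7 ng/mL

CYP2C9: 0.42 × 2.5 = 1.05
CYP2B6: 0.27 × 4.6 = 1.242
CYP3A4: 0.18 × 0.36 = 0.0648
Other: 0.13 (unchanged)
CL_new/CL_old = 1.05 + 1.242 + 0.0648 + 0.13 = 2.4868.
Steady-state concentration ∝ 1/CL: new value = 76.3 / 2.4868 = 30.7 ng/mL.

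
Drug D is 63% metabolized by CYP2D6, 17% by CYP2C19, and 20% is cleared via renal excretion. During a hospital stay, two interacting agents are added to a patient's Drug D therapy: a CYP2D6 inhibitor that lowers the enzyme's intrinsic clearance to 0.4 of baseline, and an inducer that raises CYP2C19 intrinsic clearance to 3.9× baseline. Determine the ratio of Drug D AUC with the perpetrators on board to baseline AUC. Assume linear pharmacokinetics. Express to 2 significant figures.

The CYP2D6 pathway (63% of clearance) is reduced to 0.4× activity: 0.63 × 0.4 = 0.252.
The CYP2C19 pathway (17% of clearance) rises to 3.9× activity: 0.17 × 3.9 = 0.663.
The remaining 20% of clearance is unaffected.
CL_new/CL_old = 0.252 + 0.663 + 0.2 = 1.115.
Net AUC ratio = 1 / 1.115 = 0.90.

0.90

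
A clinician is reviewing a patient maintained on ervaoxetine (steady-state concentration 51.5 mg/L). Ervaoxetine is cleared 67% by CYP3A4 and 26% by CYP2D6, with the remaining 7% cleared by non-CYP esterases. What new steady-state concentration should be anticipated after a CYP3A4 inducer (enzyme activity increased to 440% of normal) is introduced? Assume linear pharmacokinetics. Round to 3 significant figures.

The CYP3A4 pathway (67% of clearance) is boosted to 4.4× activity: 0.67 × 4.4 = 2.948.
CYP2D6 (26%) and the residual 7% are unaffected.
Relative clearance = 2.948 + 0.26 + 0.07 = 3.278.
With dosing unchanged, steady-state concentration scales as 1/CL: 51.5 / 3.278 = 15.7 mg/L.

15.7 mg/L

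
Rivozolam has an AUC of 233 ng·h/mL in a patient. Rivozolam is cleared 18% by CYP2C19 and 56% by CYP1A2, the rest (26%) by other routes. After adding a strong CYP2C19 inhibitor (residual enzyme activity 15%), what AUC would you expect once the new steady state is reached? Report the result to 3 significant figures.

275 ng·h/mL

The CYP2C19 pathway (18% of clearance) is reduced to 0.15× activity: 0.18 × 0.15 = 0.027.
CYP1A2 (56%) and the residual 26% are unaffected.
CL_new/CL_old = 0.027 + 0.56 + 0.26 = 0.847.
With dosing unchanged, AUC scales as 1/CL: 233 / 0.847 = 275 ng·h/mL.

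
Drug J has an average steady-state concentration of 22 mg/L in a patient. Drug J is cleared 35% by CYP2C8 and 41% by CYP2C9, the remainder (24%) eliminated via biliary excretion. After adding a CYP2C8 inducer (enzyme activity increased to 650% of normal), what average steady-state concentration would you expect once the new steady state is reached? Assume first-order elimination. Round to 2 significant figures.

7.5 mg/L

CYP2C8: 0.35 × 6.5 = 2.275
CYP2C9: 0.41 (unchanged)
Other: 0.24 (unchanged)
Relative clearance = 2.275 + 0.41 + 0.24 = 2.925.
With dosing unchanged, average steady-state concentration scales as 1/CL: 22 / 2.925 = 7.5 mg/L.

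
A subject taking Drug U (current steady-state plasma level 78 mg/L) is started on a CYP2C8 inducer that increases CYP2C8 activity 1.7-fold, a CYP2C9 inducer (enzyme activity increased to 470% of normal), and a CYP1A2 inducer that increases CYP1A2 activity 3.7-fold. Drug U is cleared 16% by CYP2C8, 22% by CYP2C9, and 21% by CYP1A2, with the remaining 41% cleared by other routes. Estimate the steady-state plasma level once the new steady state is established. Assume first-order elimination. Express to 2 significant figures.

CYP2C8: 0.16 × 1.7 = 0.272
CYP2C9: 0.22 × 4.7 = 1.034
CYP1A2: 0.21 × 3.7 = 0.777
Other: 0.41 (unchanged)
Relative clearance = 0.272 + 1.034 + 0.777 + 0.41 = 2.493.
New steady-state plasma level = 78 / 2.493 = 31 mg/L (concentration scales inversely with clearance).

31 mg/L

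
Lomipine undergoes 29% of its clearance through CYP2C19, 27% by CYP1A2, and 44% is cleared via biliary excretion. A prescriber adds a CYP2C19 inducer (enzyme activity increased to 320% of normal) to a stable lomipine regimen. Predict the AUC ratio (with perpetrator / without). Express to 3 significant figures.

0.611

CYP2C19: 0.29 × 3.2 = 0.928
CYP1A2: 0.27 (unchanged)
Other: 0.44 (unchanged)
Relative clearance = 0.928 + 0.27 + 0.44 = 1.638.
AUC ratio = CL_old/CL_new = 1 / 1.638 = 0.611.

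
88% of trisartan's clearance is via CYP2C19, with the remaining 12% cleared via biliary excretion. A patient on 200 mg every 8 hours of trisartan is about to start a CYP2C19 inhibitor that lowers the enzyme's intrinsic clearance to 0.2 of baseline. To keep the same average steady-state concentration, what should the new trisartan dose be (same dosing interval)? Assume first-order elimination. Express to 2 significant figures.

59 mg

CYP2C19: 0.88 × 0.2 = 0.176
Other: 0.12 (unchanged)
New clearance relative to baseline: 0.176 + 0.12 = 0.296.
Css,avg = (dose rate)/CL, so holding Css fixed requires dose ∝ CL: 200 × 0.296 = 59 mg.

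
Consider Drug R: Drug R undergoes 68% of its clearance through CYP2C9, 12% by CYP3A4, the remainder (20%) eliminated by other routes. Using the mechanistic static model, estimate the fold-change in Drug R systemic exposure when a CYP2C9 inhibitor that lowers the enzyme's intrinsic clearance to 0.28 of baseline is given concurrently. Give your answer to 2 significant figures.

CYP2C9: 0.68 × 0.28 = 0.1904
CYP3A4: 0.12 (unchanged)
Other: 0.2 (unchanged)
CL_new/CL_old = 0.1904 + 0.12 + 0.2 = 0.5104.
Systemic exposure ratio = CL_old/CL_new = 1 / 0.5104 = 2.0.

2.0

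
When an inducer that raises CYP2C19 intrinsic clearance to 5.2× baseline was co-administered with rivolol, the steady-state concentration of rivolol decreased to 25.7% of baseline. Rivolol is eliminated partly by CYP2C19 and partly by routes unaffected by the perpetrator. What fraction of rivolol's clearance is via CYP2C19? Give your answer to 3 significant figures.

0.688

Write x for the fraction cleared via CYP2C19. The observed steady-state concentration change means clearance rose to 1/0.257 = 3.891 of baseline.
Only the CYP2C19 route changed, so 3.891 = x·5.2 + (1 − x), giving x = 0.688.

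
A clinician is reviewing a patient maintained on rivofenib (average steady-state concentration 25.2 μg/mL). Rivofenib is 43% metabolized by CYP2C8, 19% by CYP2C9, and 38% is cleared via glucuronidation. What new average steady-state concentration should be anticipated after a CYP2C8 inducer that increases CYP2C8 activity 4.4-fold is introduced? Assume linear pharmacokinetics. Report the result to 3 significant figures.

10.2 μg/mL

The CYP2C8 pathway (43% of clearance) increases to 4.4× activity: 0.43 × 4.4 = 1.892.
CYP2C9 (19%) and the residual 38% are unaffected.
Relative clearance = 1.892 + 0.19 + 0.38 = 2.462.
Average steady-state concentration ∝ 1/CL, so new value = 25.2 / 2.462 = 10.2 μg/mL.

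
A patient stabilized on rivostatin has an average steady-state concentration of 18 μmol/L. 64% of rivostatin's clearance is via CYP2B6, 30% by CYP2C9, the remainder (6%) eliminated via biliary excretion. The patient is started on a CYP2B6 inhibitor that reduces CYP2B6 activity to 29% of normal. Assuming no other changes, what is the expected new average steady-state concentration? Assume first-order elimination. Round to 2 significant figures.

33 μmol/L

The CYP2B6 pathway (64% of clearance) is reduced to 0.29× activity: 0.64 × 0.29 = 0.1856.
CYP2C9 (30%) and the residual 6% are unaffected.
CL_new/CL_old = 0.1856 + 0.3 + 0.06 = 0.5456.
Average steady-state concentration ∝ 1/CL, so new value = 18 / 0.5456 = 33 μmol/L.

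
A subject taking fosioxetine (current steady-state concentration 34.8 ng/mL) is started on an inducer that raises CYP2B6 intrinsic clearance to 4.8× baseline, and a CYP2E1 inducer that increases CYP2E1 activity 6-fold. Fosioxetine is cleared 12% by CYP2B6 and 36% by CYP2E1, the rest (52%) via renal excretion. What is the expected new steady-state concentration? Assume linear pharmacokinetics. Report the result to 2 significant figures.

CYP2B6: 0.12 × 4.8 = 0.576
CYP2E1: 0.36 × 6 = 2.16
Other: 0.52 (unchanged)
New clearance relative to baseline: 0.576 + 2.16 + 0.52 = 3.256.
New steady-state concentration = 34.8 / 3.256 = 11 ng/mL (concentration scales inversely with clearance).

11 ng/mL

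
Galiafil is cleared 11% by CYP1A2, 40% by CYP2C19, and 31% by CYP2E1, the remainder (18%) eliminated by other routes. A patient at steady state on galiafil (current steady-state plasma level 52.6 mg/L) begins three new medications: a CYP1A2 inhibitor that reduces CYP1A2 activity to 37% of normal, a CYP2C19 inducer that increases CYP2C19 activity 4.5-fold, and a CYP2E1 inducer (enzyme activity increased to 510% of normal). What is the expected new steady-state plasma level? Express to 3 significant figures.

14.6 mg/L

The CYP1A2 pathway (11% of clearance) falls to 0.37× activity: 0.11 × 0.37 = 0.0407.
The CYP2C19 pathway (40% of clearance) increases to 4.5× activity: 0.4 × 4.5 = 1.8.
The CYP2E1 pathway (31% of clearance) rises to 5.1× activity: 0.31 × 5.1 = 1.581.
The remaining 18% of clearance is unaffected.
New clearance relative to baseline: 0.0407 + 1.8 + 1.581 + 0.18 = 3.6017.
New steady-state plasma level = 52.6 / 3.6017 = 14.6 mg/L (concentration scales inversely with clearance).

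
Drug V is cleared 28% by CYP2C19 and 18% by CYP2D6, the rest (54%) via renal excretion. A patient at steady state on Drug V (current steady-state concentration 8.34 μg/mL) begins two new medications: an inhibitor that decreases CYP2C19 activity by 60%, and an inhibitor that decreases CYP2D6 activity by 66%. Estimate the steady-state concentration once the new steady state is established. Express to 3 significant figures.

The CYP2C19 pathway (28% of clearance) is reduced to 0.4× activity: 0.28 × 0.4 = 0.112.
The CYP2D6 pathway (18% of clearance) drops to 0.34× activity: 0.18 × 0.34 = 0.0612.
The remaining 54% of clearance is unaffected.
CL_new/CL_old = 0.112 + 0.0612 + 0.54 = 0.7132.
New steady-state concentration = 8.34 / 0.7132 = 11.7 μg/mL (concentration scales inversely with clearance).

11.7 μg/mL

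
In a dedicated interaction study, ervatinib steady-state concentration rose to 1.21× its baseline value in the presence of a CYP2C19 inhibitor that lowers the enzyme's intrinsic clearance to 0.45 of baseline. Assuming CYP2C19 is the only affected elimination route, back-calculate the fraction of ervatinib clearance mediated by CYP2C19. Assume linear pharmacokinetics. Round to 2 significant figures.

0.32

Let fm be the CYP2C19 fraction. New clearance relative to baseline = fm × 0.45 + (1 − fm).
Steady-state concentration ratio = 1 / (new CL fraction), so new CL fraction = 1 / 1.21 = 0.8264.
fm × 0.45 + 1 − fm = 0.8264  ⇒  fm × (0.45 − 1) = −0.1736  ⇒  fm = 0.32.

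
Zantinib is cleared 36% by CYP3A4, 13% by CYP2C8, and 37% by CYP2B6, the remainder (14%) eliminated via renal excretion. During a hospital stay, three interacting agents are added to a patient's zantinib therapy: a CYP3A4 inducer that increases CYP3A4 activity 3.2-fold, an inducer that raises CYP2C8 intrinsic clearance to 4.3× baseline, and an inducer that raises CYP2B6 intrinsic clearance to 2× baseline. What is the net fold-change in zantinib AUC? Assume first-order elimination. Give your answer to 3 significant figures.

The CYP3A4 pathway (36% of clearance) increases to 3.2× activity: 0.36 × 3.2 = 1.152.
The CYP2C8 pathway (13% of clearance) rises to 4.3× activity: 0.13 × 4.3 = 0.559.
The CYP2B6 pathway (37% of clearance) increases to 2× activity: 0.37 × 2 = 0.74.
Non-CYP routes (14%) are unchanged.
CL_new/CL_old = 1.152 + 0.559 + 0.74 + 0.14 = 2.591.
AUC ∝ 1/CL: fold-change = 1 / 2.591 = 0.386.

0.386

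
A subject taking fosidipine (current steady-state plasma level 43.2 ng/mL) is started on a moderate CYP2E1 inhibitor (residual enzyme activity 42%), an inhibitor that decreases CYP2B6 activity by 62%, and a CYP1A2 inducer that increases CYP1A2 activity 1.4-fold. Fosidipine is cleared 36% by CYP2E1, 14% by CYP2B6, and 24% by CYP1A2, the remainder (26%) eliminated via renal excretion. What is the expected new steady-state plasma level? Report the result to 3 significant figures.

54.0 ng/mL

CYP2E1: 0.36 × 0.42 = 0.1512
CYP2B6: 0.14 × 0.38 = 0.0532
CYP1A2: 0.24 × 1.4 = 0.336
Other: 0.26 (unchanged)
New clearance relative to baseline: 0.1512 + 0.0532 + 0.336 + 0.26 = 0.8004.
New steady-state plasma level = 43.2 / 0.8004 = 54.0 ng/mL (concentration scales inversely with clearance).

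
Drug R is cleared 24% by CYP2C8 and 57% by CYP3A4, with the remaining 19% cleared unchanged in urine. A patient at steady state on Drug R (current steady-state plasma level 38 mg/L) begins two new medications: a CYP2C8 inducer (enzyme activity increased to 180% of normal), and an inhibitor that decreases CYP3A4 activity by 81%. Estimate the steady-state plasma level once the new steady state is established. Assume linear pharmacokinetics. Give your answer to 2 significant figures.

52 mg/L

The CYP2C8 pathway (24% of clearance) increases to 1.8× activity: 0.24 × 1.8 = 0.432.
The CYP3A4 pathway (57% of clearance) is reduced to 0.19× activity: 0.57 × 0.19 = 0.1083.
Non-CYP routes (19%) are unchanged.
Relative clearance = 0.432 + 0.1083 + 0.19 = 0.7303.
Steady-state plasma level ∝ 1/CL: new value = 38 / 0.7303 = 52 mg/L.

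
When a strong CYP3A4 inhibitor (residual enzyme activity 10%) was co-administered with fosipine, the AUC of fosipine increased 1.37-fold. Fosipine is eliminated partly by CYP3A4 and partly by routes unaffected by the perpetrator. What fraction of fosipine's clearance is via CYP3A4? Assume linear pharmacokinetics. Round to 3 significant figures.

Let x = fm,CYP3A4. Because AUC ∝ 1/CL, relative clearance fell to 1/1.37 = 0.7299.
Only the CYP3A4 route changed, so 0.7299 = x·0.1 + (1 − x), giving x = 0.300.

0.300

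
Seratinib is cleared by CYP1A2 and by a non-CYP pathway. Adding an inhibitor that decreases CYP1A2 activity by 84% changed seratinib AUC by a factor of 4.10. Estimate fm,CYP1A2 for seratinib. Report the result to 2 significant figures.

CL'/CL = 1 / 4.10 = 0.2439
0.16·fm + (1 − fm) = 0.2439
fm = (0.2439 − 1) / (0.16 − 1) = 0.90

0.90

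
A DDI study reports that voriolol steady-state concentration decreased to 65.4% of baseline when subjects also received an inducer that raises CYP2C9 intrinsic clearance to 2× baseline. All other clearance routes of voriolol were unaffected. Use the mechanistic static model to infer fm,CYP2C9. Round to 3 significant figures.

Call the CYP2C9 fraction fm. After the interaction, CL_new/CL_old = fm × 2 + (1 − fm).
Steady-state concentration ratio = 1 / (new CL fraction), so new CL fraction = 1 / 0.654 = 1.529.
fm × 2 + 1 − fm = 1.529  ⇒  fm × (2 − 1) = 0.5291  ⇒  fm = 0.529.

0.529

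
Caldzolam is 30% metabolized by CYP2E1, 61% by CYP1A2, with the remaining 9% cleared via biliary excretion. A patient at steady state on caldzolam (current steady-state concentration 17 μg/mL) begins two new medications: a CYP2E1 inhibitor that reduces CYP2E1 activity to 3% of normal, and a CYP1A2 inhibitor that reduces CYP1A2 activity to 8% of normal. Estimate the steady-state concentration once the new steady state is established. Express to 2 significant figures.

1.2 × 10² μg/mL

CYP2E1: 0.3 × 0.03 = 0.009
CYP1A2: 0.61 × 0.08 = 0.0488
Other: 0.09 (unchanged)
CL_new/CL_old = 0.009 + 0.0488 + 0.09 = 0.1478.
Dividing the baseline by the relative clearance: 17 / 0.1478 = 1.2 × 10² μg/mL.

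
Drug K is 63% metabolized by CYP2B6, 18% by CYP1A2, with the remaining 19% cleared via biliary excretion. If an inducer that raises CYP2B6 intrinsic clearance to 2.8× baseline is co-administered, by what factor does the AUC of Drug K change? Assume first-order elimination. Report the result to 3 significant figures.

0.469

CYP2B6: 0.63 × 2.8 = 1.764
CYP1A2: 0.18 (unchanged)
Other: 0.19 (unchanged)
CL_new/CL_old = 1.764 + 0.18 + 0.19 = 2.134.
Since AUC ∝ 1/CL, the ratio is 1 / 2.134 = 0.469.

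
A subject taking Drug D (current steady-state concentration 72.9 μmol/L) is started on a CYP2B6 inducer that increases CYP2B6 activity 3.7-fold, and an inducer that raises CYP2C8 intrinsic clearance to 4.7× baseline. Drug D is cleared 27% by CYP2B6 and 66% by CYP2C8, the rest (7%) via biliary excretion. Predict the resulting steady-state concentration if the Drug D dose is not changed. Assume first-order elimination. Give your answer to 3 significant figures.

17.5 μmol/L

The CYP2B6 pathway (27% of clearance) increases to 3.7× activity: 0.27 × 3.7 = 0.999.
The CYP2C8 pathway (66% of clearance) increases to 4.7× activity: 0.66 × 4.7 = 3.102.
Non-CYP routes (7%) are unchanged.
New clearance relative to baseline: 0.999 + 3.102 + 0.07 = 4.171.
Dividing the baseline by the relative clearance: 72.9 / 4.171 = 17.5 μmol/L.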